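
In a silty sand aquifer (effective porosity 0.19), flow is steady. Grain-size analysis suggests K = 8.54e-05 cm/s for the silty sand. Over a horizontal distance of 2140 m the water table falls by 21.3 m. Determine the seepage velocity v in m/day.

Convert K: 8.54e-05 cm/s × 864 = 0.07379 m/day.
Hydraulic gradient i = Δh / L = 21.3 / 2140 = 0.009953.
Darcy flux q = K · i = 0.07379 × 0.009953 = 0.0007344 m/day.
Seepage velocity v = q / n_e = 0.0007344 / 0.19 = 0.003865 m/day.

0.00387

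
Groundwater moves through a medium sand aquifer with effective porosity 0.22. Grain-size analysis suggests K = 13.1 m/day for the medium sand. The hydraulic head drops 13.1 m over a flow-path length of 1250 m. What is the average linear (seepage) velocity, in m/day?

Hydraulic gradient i = Δh / L = 13.1 / 1250 = 0.01048.
Darcy flux q = K · i = 13.10 × 0.01048 = 0.1373 m/day.
Seepage velocity v = q / n_e = 0.1373 / 0.22 = 0.6240 m/day.

0.624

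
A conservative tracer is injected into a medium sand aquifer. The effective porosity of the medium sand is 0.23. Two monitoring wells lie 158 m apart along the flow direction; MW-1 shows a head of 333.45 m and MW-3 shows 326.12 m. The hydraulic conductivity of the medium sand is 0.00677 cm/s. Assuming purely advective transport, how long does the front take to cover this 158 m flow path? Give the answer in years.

0.367

Convert K: 0.00677 cm/s × 864 = 5.849 m/day.
Hydraulic gradient i = (333.45 − 326.12) / 158 = 7.33 / 158 = 0.04639.
Darcy flux q = K · i = 5.849 × 0.04639 = 0.2714 m/day.
Seepage velocity v = q / n_e = 0.2714 / 0.23 = 1.180 m/day.
Travel time t = L / v = 158 / 1.180 = 133.9 days = 0.3666 years.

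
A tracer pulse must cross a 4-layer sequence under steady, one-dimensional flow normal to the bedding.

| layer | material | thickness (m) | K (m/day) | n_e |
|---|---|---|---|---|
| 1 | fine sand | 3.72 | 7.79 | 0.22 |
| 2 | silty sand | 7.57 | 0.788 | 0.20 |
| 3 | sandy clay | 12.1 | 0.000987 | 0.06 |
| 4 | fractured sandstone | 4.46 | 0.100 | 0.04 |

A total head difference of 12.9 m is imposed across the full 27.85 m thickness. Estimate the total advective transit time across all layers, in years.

With flow normal to the layers, continuity requires the same specific discharge q through every layer.
Σ(b_i/K_i) = 3.72/7.79 + 7.57/0.788 + 12.1/0.000987 + 4.46/0.100 = 12314 d.
q = Δh / Σ(b_i/K_i) = 12.9 / 12314 = 0.001048 m/day.
In each layer the seepage velocity is v_i = q/n_i, so the layer transit time is t_i = b_i·n_i / q:
  layer 1 (fine sand): t_1 = 3.72 × 0.22 / 0.001048 = 781.2 d
  layer 2 (silty sand): t_2 = 7.57 × 0.20 / 0.001048 = 1445 d
  layer 3 (sandy clay): t_3 = 12.1 × 0.06 / 0.001048 = 693.0 d
  layer 4 (fractured sandstone): t_4 = 4.46 × 0.04 / 0.001048 = 170.3 d
Total t = Σ t_i = 3090 days = 8.459 years.

8.46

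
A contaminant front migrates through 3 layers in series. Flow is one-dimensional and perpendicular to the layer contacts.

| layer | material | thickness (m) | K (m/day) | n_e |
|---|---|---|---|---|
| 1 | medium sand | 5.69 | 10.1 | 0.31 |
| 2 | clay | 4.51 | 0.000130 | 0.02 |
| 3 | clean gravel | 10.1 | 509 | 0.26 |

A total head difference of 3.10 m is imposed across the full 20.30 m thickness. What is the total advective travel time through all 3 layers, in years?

With flow normal to the layers, continuity requires the same specific discharge q through every layer.
Σ(b_i/K_i) = 5.69/10.1 + 4.51/0.000130 + 10.1/509 = 34693 d.
q = Δh / Σ(b_i/K_i) = 3.10 / 34693 = 8.936e-05 m/day.
In each layer the seepage velocity is v_i = q/n_i, so the layer transit time is t_i = b_i·n_i / q:
  layer 1 (medium sand): t_1 = 5.69 × 0.31 / 8.936e-05 = 19740 d
  layer 2 (clay): t_2 = 4.51 × 0.02 / 8.936e-05 = 1009 d
  layer 3 (clean gravel): t_3 = 10.1 × 0.26 / 8.936e-05 = 29388 d
Total t = Σ t_i = 50138 days = 137.3 years.

137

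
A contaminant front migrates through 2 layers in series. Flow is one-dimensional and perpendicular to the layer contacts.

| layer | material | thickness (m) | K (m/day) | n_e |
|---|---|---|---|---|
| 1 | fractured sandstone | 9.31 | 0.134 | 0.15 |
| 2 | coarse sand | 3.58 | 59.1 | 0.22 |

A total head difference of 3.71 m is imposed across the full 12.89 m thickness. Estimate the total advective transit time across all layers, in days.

40.9

With flow normal to the layers, continuity requires the same specific discharge q through every layer.
Σ(b_i/K_i) = 9.31/0.134 + 3.58/59.1 = 69.54 d.
q = Δh / Σ(b_i/K_i) = 3.71 / 69.54 = 0.05335 m/day.
In each layer the seepage velocity is v_i = q/n_i, so the layer transit time is t_i = b_i·n_i / q:
  layer 1 (fractured sandstone): t_1 = 9.31 × 0.15 / 0.05335 = 26.18 d
  layer 2 (coarse sand): t_2 = 3.58 × 0.22 / 0.05335 = 14.76 d
Total t = Σ t_i = 40.94 days.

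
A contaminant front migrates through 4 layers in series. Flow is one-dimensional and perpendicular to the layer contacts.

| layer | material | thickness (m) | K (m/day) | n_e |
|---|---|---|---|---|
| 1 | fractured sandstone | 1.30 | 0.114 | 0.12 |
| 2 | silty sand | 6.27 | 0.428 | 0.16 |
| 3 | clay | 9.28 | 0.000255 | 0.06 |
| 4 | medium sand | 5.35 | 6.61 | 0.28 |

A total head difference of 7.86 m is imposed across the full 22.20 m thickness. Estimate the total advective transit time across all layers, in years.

With flow normal to the layers, continuity requires the same specific discharge q through every layer.
Σ(b_i/K_i) = 1.30/0.114 + 6.27/0.428 + 9.28/0.000255 + 5.35/6.61 = 36419 d.
q = Δh / Σ(b_i/K_i) = 7.86 / 36419 = 0.0002158 m/day.
In each layer the seepage velocity is v_i = q/n_i, so the layer transit time is t_i = b_i·n_i / q:
  layer 1 (fractured sandstone): t_1 = 1.30 × 0.12 / 0.0002158 = 722.8 d
  layer 2 (silty sand): t_2 = 6.27 × 0.16 / 0.0002158 = 4648 d
  layer 3 (clay): t_3 = 9.28 × 0.06 / 0.0002158 = 2580 d
  layer 4 (medium sand): t_4 = 5.35 × 0.28 / 0.0002158 = 6941 d
Total t = Σ t_i = 14892 days = 40.77 years.

40.8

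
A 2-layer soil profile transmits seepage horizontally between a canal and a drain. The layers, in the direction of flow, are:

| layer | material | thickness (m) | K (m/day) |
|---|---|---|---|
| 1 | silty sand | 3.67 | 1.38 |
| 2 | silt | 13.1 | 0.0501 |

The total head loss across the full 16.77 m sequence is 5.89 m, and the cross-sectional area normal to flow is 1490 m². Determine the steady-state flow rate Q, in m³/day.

33.2

Flow is perpendicular to layering, so the layers act in series and the equivalent K is the thickness-weighted harmonic mean.
Total thickness L = 3.67 + 13.1 = 16.77 m.
Σ(b_i/K_i) = 3.67/1.38 + 13.1/0.0501 = 264.1 d.
K_eq = L / Σ(b_i/K_i) = 16.77 / 264.1 = 0.06349 m/day.
Q = K_eq · A · (Δh/L) = 0.06349 × 1490 × (5.89/16.77) = 33.23 m³/day.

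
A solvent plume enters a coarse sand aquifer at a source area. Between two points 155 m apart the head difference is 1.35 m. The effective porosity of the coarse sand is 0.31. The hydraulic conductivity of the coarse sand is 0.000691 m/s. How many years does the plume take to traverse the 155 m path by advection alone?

0.253

Convert K: 0.000691 m/s × 86400 = 59.70 m/day.
Hydraulic gradient i = Δh / L = 1.35 / 155 = 0.008710.
Darcy flux q = K · i = 59.70 × 0.008710 = 0.5200 m/day.
Seepage velocity v = q / n_e = 0.5200 / 0.31 = 1.677 m/day.
Travel time t = L / v = 155 / 1.677 = 92.41 days = 0.2530 years.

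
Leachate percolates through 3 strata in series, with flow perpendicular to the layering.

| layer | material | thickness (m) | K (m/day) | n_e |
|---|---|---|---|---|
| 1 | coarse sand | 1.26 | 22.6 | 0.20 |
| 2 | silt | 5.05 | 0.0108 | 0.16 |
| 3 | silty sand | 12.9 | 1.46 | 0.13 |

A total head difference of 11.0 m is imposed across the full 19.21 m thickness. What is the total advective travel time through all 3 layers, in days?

With flow normal to the layers, continuity requires the same specific discharge q through every layer.
Σ(b_i/K_i) = 1.26/22.6 + 5.05/0.0108 + 12.9/1.46 = 476.5 d.
q = Δh / Σ(b_i/K_i) = 11.0 / 476.5 = 0.02309 m/day.
In each layer the seepage velocity is v_i = q/n_i, so the layer transit time is t_i = b_i·n_i / q:
  layer 1 (coarse sand): t_1 = 1.26 × 0.20 / 0.02309 = 10.92 d
  layer 2 (silt): t_2 = 5.05 × 0.16 / 0.02309 = 35.00 d
  layer 3 (silty sand): t_3 = 12.9 × 0.13 / 0.02309 = 72.64 d
Total t = Σ t_i = 118.6 days.

119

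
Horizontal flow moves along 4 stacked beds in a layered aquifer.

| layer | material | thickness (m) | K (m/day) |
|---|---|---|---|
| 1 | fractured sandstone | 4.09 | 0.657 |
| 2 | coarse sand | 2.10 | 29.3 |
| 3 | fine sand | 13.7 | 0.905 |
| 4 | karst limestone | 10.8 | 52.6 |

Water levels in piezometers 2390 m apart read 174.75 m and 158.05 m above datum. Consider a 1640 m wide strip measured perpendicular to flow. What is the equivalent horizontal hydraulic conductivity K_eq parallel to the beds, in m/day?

21.0

Flow is parallel to layering, so each bed carries its own Darcy discharge and the transmissivities add.
Σ(K_i·b_i) = 0.657×4.09 + 29.3×2.10 + 0.905×13.7 + 52.6×10.8 = 644.7 m²/day.
Total thickness b = 30.69 m, so K_eq = Σ(K_i·b_i)/b = 21.01 m/day.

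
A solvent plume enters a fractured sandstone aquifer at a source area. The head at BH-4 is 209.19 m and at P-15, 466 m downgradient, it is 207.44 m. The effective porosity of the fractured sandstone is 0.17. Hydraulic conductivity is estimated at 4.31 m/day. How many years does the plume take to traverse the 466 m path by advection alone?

Hydraulic gradient i = (209.19 − 207.44) / 466 = 1.75 / 466 = 0.003755.
Darcy flux q = K · i = 4.310 × 0.003755 = 0.01619 m/day.
Seepage velocity v = q / n_e = 0.01619 / 0.17 = 0.09521 m/day.
Travel time t = L / v = 466 / 0.09521 = 4894 days = 13.40 years.

13.4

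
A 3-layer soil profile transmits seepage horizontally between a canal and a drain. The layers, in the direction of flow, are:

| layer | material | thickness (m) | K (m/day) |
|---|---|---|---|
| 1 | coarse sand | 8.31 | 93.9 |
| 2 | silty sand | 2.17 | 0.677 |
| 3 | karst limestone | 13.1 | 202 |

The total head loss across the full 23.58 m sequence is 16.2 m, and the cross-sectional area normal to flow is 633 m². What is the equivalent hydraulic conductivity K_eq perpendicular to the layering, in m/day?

7.02

Flow is perpendicular to layering, so the layers act in series and the equivalent K is the thickness-weighted harmonic mean.
Total thickness L = 8.31 + 2.17 + 13.1 = 23.58 m.
Σ(b_i/K_i) = 8.31/93.9 + 2.17/0.677 + 13.1/202 = 3.359 d.
K_eq = L / Σ(b_i/K_i) = 23.58 / 3.359 = 7.021 m/day.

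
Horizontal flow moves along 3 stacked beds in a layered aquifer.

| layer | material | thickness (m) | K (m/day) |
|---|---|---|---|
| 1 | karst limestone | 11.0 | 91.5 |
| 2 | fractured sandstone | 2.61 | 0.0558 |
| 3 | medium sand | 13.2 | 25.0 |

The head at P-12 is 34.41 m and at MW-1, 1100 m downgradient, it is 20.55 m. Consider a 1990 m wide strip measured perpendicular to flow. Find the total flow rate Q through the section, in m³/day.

Flow is parallel to layering, so each bed carries its own Darcy discharge and the transmissivities add.
Σ(K_i·b_i) = 91.5×11.0 + 0.0558×2.61 + 25.0×13.2 = 1337 m²/day.
Hydraulic gradient i = (34.41 − 20.55) / 1100 = 13.86 / 1100 = 0.01260.
Q = Σ(K_i·b_i) · W · i = 1337 × 1990 × 0.01260 = 33515 m³/day.

33500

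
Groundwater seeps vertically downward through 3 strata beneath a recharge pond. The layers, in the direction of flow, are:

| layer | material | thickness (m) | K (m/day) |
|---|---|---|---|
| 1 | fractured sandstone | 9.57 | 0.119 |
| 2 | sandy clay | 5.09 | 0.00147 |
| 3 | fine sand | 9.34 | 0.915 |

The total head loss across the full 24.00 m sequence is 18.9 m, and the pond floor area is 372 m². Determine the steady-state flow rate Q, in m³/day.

Flow is perpendicular to layering, so the layers act in series and the equivalent K is the thickness-weighted harmonic mean.
Total thickness L = 9.57 + 5.09 + 9.34 = 24.00 m.
Σ(b_i/K_i) = 9.57/0.119 + 5.09/0.00147 + 9.34/0.915 = 3553 d.
K_eq = L / Σ(b_i/K_i) = 24.00 / 3553 = 0.006754 m/day.
Q = K_eq · A · (Δh/L) = 0.006754 × 372 × (18.9/24.00) = 1.979 m³/day.

1.98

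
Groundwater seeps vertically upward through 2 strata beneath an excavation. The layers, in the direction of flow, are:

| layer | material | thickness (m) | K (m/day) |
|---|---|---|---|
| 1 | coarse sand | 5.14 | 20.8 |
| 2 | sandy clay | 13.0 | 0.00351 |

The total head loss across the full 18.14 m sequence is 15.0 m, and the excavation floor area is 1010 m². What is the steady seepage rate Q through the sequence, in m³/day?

4.09

Flow is perpendicular to layering, so the layers act in series and the equivalent K is the thickness-weighted harmonic mean.
Total thickness L = 5.14 + 13.0 = 18.14 m.
Σ(b_i/K_i) = 5.14/20.8 + 13.0/0.00351 = 3704 d.
K_eq = L / Σ(b_i/K_i) = 18.14 / 3704 = 0.004897 m/day.
Q = K_eq · A · (Δh/L) = 0.004897 × 1010 × (15.0/18.14) = 4.090 m³/day.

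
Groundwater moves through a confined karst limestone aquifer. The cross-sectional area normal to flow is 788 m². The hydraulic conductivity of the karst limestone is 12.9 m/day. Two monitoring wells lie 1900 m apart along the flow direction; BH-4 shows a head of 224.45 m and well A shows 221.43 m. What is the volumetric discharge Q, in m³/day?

Hydraulic gradient i = (224.45 − 221.43) / 1900 = 3.02 / 1900 = 0.001589.
Darcy's law: Q = K · A · i = 12.90 × 788.0 × 0.001589 = 16.16 m³/day.

16.2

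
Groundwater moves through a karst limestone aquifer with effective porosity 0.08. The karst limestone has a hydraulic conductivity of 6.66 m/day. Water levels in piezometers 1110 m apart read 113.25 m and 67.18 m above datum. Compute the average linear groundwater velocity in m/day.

Hydraulic gradient i = (113.25 − 67.18) / 1110 = 46.07 / 1110 = 0.04150.
Darcy flux q = K · i = 6.660 × 0.04150 = 0.2764 m/day.
Seepage velocity v = q / n_e = 0.2764 / 0.08 = 3.455 m/day.

3.46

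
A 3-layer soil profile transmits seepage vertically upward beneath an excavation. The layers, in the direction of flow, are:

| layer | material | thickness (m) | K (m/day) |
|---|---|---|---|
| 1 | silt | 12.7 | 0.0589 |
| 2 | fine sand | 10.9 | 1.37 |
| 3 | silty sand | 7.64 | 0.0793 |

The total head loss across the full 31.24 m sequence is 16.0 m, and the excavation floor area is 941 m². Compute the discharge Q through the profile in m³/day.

Flow is perpendicular to layering, so the layers act in series and the equivalent K is the thickness-weighted harmonic mean.
Total thickness L = 12.7 + 10.9 + 7.64 = 31.24 m.
Σ(b_i/K_i) = 12.7/0.0589 + 10.9/1.37 + 7.64/0.0793 = 319.9 d.
K_eq = L / Σ(b_i/K_i) = 31.24 / 319.9 = 0.09765 m/day.
Q = K_eq · A · (Δh/L) = 0.09765 × 941 × (16.0/31.24) = 47.06 m³/day.

47.1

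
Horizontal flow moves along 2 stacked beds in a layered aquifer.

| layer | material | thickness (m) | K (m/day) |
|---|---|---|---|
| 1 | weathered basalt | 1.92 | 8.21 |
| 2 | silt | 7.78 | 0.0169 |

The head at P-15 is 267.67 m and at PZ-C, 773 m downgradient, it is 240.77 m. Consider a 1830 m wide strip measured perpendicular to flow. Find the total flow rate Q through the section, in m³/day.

1010

Flow is parallel to layering, so each bed carries its own Darcy discharge and the transmissivities add.
Σ(K_i·b_i) = 8.21×1.92 + 0.0169×7.78 = 15.89 m²/day.
Hydraulic gradient i = (267.67 − 240.77) / 773 = 26.9 / 773 = 0.03480.
Q = Σ(K_i·b_i) · W · i = 15.89 × 1830 × 0.03480 = 1012 m³/day.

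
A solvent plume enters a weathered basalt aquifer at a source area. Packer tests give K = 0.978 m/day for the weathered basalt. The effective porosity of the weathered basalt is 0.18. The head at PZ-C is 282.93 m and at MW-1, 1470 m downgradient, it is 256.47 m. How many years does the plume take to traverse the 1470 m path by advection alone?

Hydraulic gradient i = (282.93 − 256.47) / 1470 = 26.46 / 1470 = 0.01800.
Darcy flux q = K · i = 0.9780 × 0.01800 = 0.01760 m/day.
Seepage velocity v = q / n_e = 0.01760 / 0.18 = 0.09780 m/day.
Travel time t = L / v = 1470 / 0.09780 = 15031 days = 41.15 years.

41.2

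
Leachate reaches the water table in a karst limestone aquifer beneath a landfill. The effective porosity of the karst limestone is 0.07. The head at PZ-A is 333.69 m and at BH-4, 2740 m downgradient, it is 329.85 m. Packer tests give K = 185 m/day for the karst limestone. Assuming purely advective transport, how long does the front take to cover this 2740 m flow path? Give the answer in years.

2.03

Hydraulic gradient i = (333.69 − 329.85) / 2740 = 3.84 / 2740 = 0.001401.
Darcy flux q = K · i = 185.0 × 0.001401 = 0.2593 m/day.
Seepage velocity v = q / n_e = 0.2593 / 0.07 = 3.704 m/day.
Travel time t = L / v = 2740 / 3.704 = 739.8 days = 2.025 years.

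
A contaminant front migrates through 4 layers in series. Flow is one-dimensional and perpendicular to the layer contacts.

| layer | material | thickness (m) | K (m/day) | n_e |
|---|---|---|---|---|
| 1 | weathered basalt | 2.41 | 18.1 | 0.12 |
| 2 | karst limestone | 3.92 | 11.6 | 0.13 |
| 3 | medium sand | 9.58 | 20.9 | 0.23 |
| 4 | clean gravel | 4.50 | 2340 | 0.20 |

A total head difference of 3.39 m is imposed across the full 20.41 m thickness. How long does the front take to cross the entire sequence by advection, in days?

1.07

With flow normal to the layers, continuity requires the same specific discharge q through every layer.
Σ(b_i/K_i) = 2.41/18.1 + 3.92/11.6 + 9.58/20.9 + 4.50/2340 = 0.9314 d.
q = Δh / Σ(b_i/K_i) = 3.39 / 0.9314 = 3.640 m/day.
In each layer the seepage velocity is v_i = q/n_i, so the layer transit time is t_i = b_i·n_i / q:
  layer 1 (weathered basalt): t_1 = 2.41 × 0.12 / 3.640 = 0.07946 d
  layer 2 (karst limestone): t_2 = 3.92 × 0.13 / 3.640 = 0.1400 d
  layer 3 (medium sand): t_3 = 9.58 × 0.23 / 3.640 = 0.6054 d
  layer 4 (clean gravel): t_4 = 4.50 × 0.20 / 3.640 = 0.2473 d
Total t = Σ t_i = 1.072 days.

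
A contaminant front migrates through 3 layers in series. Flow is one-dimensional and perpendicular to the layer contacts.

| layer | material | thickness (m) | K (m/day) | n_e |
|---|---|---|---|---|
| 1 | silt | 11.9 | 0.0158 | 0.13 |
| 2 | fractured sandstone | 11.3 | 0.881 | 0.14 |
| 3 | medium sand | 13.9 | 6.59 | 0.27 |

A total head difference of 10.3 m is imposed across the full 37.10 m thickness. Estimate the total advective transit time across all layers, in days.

513

With flow normal to the layers, continuity requires the same specific discharge q through every layer.
Σ(b_i/K_i) = 11.9/0.0158 + 11.3/0.881 + 13.9/6.59 = 768.1 d.
q = Δh / Σ(b_i/K_i) = 10.3 / 768.1 = 0.01341 m/day.
In each layer the seepage velocity is v_i = q/n_i, so the layer transit time is t_i = b_i·n_i / q:
  layer 1 (silt): t_1 = 11.9 × 0.13 / 0.01341 = 115.4 d
  layer 2 (fractured sandstone): t_2 = 11.3 × 0.14 / 0.01341 = 118.0 d
  layer 3 (medium sand): t_3 = 13.9 × 0.27 / 0.01341 = 279.9 d
Total t = Σ t_i = 513.2 days.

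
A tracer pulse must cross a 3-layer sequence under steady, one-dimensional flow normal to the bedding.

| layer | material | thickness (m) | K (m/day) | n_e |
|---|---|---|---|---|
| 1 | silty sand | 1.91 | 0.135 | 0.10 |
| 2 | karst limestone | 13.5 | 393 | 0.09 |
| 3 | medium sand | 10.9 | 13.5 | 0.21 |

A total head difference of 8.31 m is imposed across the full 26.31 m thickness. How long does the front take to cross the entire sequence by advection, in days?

With flow normal to the layers, continuity requires the same specific discharge q through every layer.
Σ(b_i/K_i) = 1.91/0.135 + 13.5/393 + 10.9/13.5 = 14.99 d.
q = Δh / Σ(b_i/K_i) = 8.31 / 14.99 = 0.5544 m/day.
In each layer the seepage velocity is v_i = q/n_i, so the layer transit time is t_i = b_i·n_i / q:
  layer 1 (silty sand): t_1 = 1.91 × 0.10 / 0.5544 = 0.3445 d
  layer 2 (karst limestone): t_2 = 13.5 × 0.09 / 0.5544 = 2.192 d
  layer 3 (medium sand): t_3 = 10.9 × 0.21 / 0.5544 = 4.129 d
Total t = Σ t_i = 6.665 days.

6.67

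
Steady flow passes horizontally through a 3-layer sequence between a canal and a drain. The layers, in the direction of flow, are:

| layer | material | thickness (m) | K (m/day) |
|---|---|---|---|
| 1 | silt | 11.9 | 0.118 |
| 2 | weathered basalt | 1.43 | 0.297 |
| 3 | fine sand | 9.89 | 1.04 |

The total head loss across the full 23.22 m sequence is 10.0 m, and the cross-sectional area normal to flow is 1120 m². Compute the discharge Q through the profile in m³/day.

Flow is perpendicular to layering, so the layers act in series and the equivalent K is the thickness-weighted harmonic mean.
Total thickness L = 11.9 + 1.43 + 9.89 = 23.22 m.
Σ(b_i/K_i) = 11.9/0.118 + 1.43/0.297 + 9.89/1.04 = 115.2 d.
K_eq = L / Σ(b_i/K_i) = 23.22 / 115.2 = 0.2016 m/day.
Q = K_eq · A · (Δh/L) = 0.2016 × 1120 × (10.0/23.22) = 97.25 m³/day.

97.2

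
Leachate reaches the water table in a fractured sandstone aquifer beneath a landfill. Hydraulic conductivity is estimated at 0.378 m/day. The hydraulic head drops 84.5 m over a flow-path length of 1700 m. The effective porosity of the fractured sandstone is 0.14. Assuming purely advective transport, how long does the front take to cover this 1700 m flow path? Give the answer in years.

34.7

Hydraulic gradient i = Δh / L = 84.5 / 1700 = 0.04971.
Darcy flux q = K · i = 0.3780 × 0.04971 = 0.01879 m/day.
Seepage velocity v = q / n_e = 0.01879 / 0.14 = 0.1342 m/day.
Travel time t = L / v = 1700 / 0.1342 = 12667 days = 34.68 years.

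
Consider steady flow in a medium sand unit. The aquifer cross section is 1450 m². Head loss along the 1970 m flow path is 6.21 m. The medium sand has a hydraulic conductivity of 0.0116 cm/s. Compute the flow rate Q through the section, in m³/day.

Convert K: 0.0116 cm/s × 864 = 10.02 m/day.
Hydraulic gradient i = Δh / L = 6.21 / 1970 = 0.003152.
Darcy's law: Q = K · A · i = 10.02 × 1450 × 0.003152 = 45.81 m³/day.

45.8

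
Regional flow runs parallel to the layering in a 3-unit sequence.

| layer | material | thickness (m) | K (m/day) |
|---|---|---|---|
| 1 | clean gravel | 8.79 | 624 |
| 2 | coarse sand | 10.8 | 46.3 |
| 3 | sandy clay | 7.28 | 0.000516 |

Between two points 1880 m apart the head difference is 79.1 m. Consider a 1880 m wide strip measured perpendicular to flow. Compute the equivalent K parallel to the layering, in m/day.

223

Flow is parallel to layering, so each bed carries its own Darcy discharge and the transmissivities add.
Σ(K_i·b_i) = 624×8.79 + 46.3×10.8 + 0.000516×7.28 = 5985 m²/day.
Total thickness b = 26.87 m, so K_eq = Σ(K_i·b_i)/b = 222.7 m/day.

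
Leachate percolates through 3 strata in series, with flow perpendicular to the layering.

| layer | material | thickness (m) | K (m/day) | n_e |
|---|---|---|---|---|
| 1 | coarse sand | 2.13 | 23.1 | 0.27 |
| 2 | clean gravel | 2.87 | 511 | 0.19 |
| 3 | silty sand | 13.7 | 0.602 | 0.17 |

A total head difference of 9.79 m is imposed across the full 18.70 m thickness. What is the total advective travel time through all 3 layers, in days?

With flow normal to the layers, continuity requires the same specific discharge q through every layer.
Σ(b_i/K_i) = 2.13/23.1 + 2.87/511 + 13.7/0.602 = 22.86 d.
q = Δh / Σ(b_i/K_i) = 9.79 / 22.86 = 0.4283 m/day.
In each layer the seepage velocity is v_i = q/n_i, so the layer transit time is t_i = b_i·n_i / q:
  layer 1 (coarse sand): t_1 = 2.13 × 0.27 / 0.4283 = 1.343 d
  layer 2 (clean gravel): t_2 = 2.87 × 0.19 / 0.4283 = 1.273 d
  layer 3 (silty sand): t_3 = 13.7 × 0.17 / 0.4283 = 5.437 d
Total t = Σ t_i = 8.053 days.

8.05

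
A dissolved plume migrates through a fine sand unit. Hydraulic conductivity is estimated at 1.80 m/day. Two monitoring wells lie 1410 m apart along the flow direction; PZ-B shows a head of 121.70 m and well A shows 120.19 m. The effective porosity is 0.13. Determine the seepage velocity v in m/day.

Hydraulic gradient i = (121.70 − 120.19) / 1410 = 1.51 / 1410 = 0.001071.
Darcy flux q = K · i = 1.800 × 0.001071 = 0.001928 m/day.
Seepage velocity v = q / n_e = 0.001928 / 0.13 = 0.01483 m/day.

0.0148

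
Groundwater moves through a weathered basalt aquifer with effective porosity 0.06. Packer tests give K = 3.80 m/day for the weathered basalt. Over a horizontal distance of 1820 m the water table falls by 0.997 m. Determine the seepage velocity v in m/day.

0.0347

Hydraulic gradient i = Δh / L = 0.997 / 1820 = 0.0005478.
Darcy flux q = K · i = 3.800 × 0.0005478 = 0.002082 m/day.
Seepage velocity v = q / n_e = 0.002082 / 0.06 = 0.03469 m/day.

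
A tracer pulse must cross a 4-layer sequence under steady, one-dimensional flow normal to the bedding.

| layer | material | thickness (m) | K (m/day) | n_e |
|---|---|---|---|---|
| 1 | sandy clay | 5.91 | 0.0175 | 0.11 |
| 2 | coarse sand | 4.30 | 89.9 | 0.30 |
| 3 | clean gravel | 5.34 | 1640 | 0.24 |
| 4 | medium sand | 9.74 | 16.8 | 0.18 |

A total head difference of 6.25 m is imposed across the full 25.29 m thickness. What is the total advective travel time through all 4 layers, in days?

269

With flow normal to the layers, continuity requires the same specific discharge q through every layer.
Σ(b_i/K_i) = 5.91/0.0175 + 4.30/89.9 + 5.34/1640 + 9.74/16.8 = 338.3 d.
q = Δh / Σ(b_i/K_i) = 6.25 / 338.3 = 0.01847 m/day.
In each layer the seepage velocity is v_i = q/n_i, so the layer transit time is t_i = b_i·n_i / q:
  layer 1 (sandy clay): t_1 = 5.91 × 0.11 / 0.01847 = 35.19 d
  layer 2 (coarse sand): t_2 = 4.30 × 0.30 / 0.01847 = 69.83 d
  layer 3 (clean gravel): t_3 = 5.34 × 0.24 / 0.01847 = 69.38 d
  layer 4 (medium sand): t_4 = 9.74 × 0.18 / 0.01847 = 94.91 d
Total t = Σ t_i = 269.3 days.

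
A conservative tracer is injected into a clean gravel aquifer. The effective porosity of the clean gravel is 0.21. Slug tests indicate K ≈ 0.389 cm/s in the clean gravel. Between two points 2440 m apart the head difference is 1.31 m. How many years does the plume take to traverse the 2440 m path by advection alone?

7.77

Convert K: 0.389 cm/s × 864 = 336.1 m/day.
Hydraulic gradient i = Δh / L = 1.31 / 2440 = 0.0005369.
Darcy flux q = K · i = 336.1 × 0.0005369 = 0.1804 m/day.
Seepage velocity v = q / n_e = 0.1804 / 0.21 = 0.8593 m/day.
Travel time t = L / v = 2440 / 0.8593 = 2840 days = 7.775 years.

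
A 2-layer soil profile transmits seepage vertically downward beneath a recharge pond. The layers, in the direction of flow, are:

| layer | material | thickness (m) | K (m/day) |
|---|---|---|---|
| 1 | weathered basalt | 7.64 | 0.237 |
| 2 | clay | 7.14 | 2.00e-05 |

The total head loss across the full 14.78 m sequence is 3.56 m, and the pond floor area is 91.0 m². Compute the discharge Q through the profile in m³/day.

Flow is perpendicular to layering, so the layers act in series and the equivalent K is the thickness-weighted harmonic mean.
Total thickness L = 7.64 + 7.14 = 14.78 m.
Σ(b_i/K_i) = 7.64/0.237 + 7.14/2.00e-05 = 3.570e+05 d.
K_eq = L / Σ(b_i/K_i) = 14.78 / 3.570e+05 = 4.140e-05 m/day.
Q = K_eq · A · (Δh/L) = 4.140e-05 × 91.0 × (3.56/14.78) = 0.0009074 m³/day.

0.000907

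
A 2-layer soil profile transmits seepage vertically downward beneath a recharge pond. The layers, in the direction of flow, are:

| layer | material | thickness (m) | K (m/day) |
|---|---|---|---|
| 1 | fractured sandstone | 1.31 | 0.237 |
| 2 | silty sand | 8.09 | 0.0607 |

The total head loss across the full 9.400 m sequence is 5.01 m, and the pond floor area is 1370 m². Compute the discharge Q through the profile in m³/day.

Flow is perpendicular to layering, so the layers act in series and the equivalent K is the thickness-weighted harmonic mean.
Total thickness L = 1.31 + 8.09 = 9.400 m.
Σ(b_i/K_i) = 1.31/0.237 + 8.09/0.0607 = 138.8 d.
K_eq = L / Σ(b_i/K_i) = 9.400 / 138.8 = 0.06772 m/day.
Q = K_eq · A · (Δh/L) = 0.06772 × 1370 × (5.01/9.400) = 49.45 m³/day.

49.4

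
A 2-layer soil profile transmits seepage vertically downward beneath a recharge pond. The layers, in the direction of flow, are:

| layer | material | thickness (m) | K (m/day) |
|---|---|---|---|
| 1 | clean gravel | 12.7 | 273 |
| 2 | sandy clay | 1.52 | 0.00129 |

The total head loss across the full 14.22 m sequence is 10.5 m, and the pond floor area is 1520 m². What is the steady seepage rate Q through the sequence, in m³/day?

13.5

Flow is perpendicular to layering, so the layers act in series and the equivalent K is the thickness-weighted harmonic mean.
Total thickness L = 12.7 + 1.52 = 14.22 m.
Σ(b_i/K_i) = 12.7/273 + 1.52/0.00129 = 1178 d.
K_eq = L / Σ(b_i/K_i) = 14.22 / 1178 = 0.01207 m/day.
Q = K_eq · A · (Δh/L) = 0.01207 × 1520 × (10.5/14.22) = 13.54 m³/day.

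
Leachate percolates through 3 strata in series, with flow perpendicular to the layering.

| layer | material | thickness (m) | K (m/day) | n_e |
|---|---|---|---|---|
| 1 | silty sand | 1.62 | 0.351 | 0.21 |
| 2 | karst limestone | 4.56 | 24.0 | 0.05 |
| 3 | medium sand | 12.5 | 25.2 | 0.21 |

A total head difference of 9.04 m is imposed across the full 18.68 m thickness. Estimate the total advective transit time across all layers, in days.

1.87

With flow normal to the layers, continuity requires the same specific discharge q through every layer.
Σ(b_i/K_i) = 1.62/0.351 + 4.56/24.0 + 12.5/25.2 = 5.301 d.
q = Δh / Σ(b_i/K_i) = 9.04 / 5.301 = 1.705 m/day.
In each layer the seepage velocity is v_i = q/n_i, so the layer transit time is t_i = b_i·n_i / q:
  layer 1 (silty sand): t_1 = 1.62 × 0.21 / 1.705 = 0.1995 d
  layer 2 (karst limestone): t_2 = 4.56 × 0.05 / 1.705 = 0.1337 d
  layer 3 (medium sand): t_3 = 12.5 × 0.21 / 1.705 = 1.539 d
Total t = Σ t_i = 1.873 days.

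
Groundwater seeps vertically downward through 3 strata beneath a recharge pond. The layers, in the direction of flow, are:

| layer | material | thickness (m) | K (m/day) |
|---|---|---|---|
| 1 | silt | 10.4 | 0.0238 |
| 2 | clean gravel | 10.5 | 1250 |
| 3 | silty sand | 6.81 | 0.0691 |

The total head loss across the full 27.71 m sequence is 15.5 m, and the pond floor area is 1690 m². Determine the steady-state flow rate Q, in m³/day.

Flow is perpendicular to layering, so the layers act in series and the equivalent K is the thickness-weighted harmonic mean.
Total thickness L = 10.4 + 10.5 + 6.81 = 27.71 m.
Σ(b_i/K_i) = 10.4/0.0238 + 10.5/1250 + 6.81/0.0691 = 535.5 d.
K_eq = L / Σ(b_i/K_i) = 27.71 / 535.5 = 0.05174 m/day.
Q = K_eq · A · (Δh/L) = 0.05174 × 1690 × (15.5/27.71) = 48.91 m³/day.

48.9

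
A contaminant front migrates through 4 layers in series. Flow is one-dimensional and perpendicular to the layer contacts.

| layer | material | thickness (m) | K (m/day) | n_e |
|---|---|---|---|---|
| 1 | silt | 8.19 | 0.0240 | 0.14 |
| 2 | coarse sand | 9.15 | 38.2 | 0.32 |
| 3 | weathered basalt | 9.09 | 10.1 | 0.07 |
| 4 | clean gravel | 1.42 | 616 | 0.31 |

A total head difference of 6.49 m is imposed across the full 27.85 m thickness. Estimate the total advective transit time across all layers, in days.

With flow normal to the layers, continuity requires the same specific discharge q through every layer.
Σ(b_i/K_i) = 8.19/0.0240 + 9.15/38.2 + 9.09/10.1 + 1.42/616 = 342.4 d.
q = Δh / Σ(b_i/K_i) = 6.49 / 342.4 = 0.01895 m/day.
In each layer the seepage velocity is v_i = q/n_i, so the layer transit time is t_i = b_i·n_i / q:
  layer 1 (silt): t_1 = 8.19 × 0.14 / 0.01895 = 60.49 d
  layer 2 (coarse sand): t_2 = 9.15 × 0.32 / 0.01895 = 154.5 d
  layer 3 (weathered basalt): t_3 = 9.09 × 0.07 / 0.01895 = 33.57 d
  layer 4 (clean gravel): t_4 = 1.42 × 0.31 / 0.01895 = 23.22 d
Total t = Σ t_i = 271.8 days.

272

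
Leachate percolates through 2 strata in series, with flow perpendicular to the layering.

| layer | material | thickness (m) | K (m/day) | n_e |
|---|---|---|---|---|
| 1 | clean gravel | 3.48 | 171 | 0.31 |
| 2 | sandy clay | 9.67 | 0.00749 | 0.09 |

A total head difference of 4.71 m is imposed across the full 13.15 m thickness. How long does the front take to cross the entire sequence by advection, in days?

534

With flow normal to the layers, continuity requires the same specific discharge q through every layer.
Σ(b_i/K_i) = 3.48/171 + 9.67/0.00749 = 1291 d.
q = Δh / Σ(b_i/K_i) = 4.71 / 1291 = 0.003648 m/day.
In each layer the seepage velocity is v_i = q/n_i, so the layer transit time is t_i = b_i·n_i / q:
  layer 1 (clean gravel): t_1 = 3.48 × 0.31 / 0.003648 = 295.7 d
  layer 2 (sandy clay): t_2 = 9.67 × 0.09 / 0.003648 = 238.6 d
Total t = Σ t_i = 534.3 days.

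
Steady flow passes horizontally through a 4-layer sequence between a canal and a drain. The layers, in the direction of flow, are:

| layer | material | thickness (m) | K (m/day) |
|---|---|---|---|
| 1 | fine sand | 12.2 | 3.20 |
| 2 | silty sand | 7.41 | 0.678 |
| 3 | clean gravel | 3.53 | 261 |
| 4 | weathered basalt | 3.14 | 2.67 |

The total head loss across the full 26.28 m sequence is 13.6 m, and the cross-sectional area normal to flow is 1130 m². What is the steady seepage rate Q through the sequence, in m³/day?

965

Flow is perpendicular to layering, so the layers act in series and the equivalent K is the thickness-weighted harmonic mean.
Total thickness L = 12.2 + 7.41 + 3.53 + 3.14 = 26.28 m.
Σ(b_i/K_i) = 12.2/3.20 + 7.41/0.678 + 3.53/261 + 3.14/2.67 = 15.93 d.
K_eq = L / Σ(b_i/K_i) = 26.28 / 15.93 = 1.650 m/day.
Q = K_eq · A · (Δh/L) = 1.650 × 1130 × (13.6/26.28) = 964.6 m³/day.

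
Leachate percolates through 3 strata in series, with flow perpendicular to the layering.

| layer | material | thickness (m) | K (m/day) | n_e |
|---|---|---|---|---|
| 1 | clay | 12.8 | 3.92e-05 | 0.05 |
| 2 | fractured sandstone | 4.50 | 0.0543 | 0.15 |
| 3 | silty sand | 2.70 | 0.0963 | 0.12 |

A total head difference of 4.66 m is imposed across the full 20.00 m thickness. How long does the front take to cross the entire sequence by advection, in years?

With flow normal to the layers, continuity requires the same specific discharge q through every layer.
Σ(b_i/K_i) = 12.8/3.92e-05 + 4.50/0.0543 + 2.70/0.0963 = 3.266e+05 d.
q = Δh / Σ(b_i/K_i) = 4.66 / 3.266e+05 = 1.427e-05 m/day.
In each layer the seepage velocity is v_i = q/n_i, so the layer transit time is t_i = b_i·n_i / q:
  layer 1 (clay): t_1 = 12.8 × 0.05 / 1.427e-05 = 44861 d
  layer 2 (fractured sandstone): t_2 = 4.50 × 0.15 / 1.427e-05 = 47314 d
  layer 3 (silty sand): t_3 = 2.70 × 0.12 / 1.427e-05 = 22711 d
Total t = Σ t_i = 1.149e+05 days = 314.5 years.

315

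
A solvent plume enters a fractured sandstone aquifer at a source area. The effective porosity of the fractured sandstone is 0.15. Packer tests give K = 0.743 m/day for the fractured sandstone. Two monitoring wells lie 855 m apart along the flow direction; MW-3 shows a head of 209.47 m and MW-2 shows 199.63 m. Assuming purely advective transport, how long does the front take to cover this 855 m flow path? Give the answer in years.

Hydraulic gradient i = (209.47 − 199.63) / 855 = 9.84 / 855 = 0.01151.
Darcy flux q = K · i = 0.7430 × 0.01151 = 0.008551 m/day.
Seepage velocity v = q / n_e = 0.008551 / 0.15 = 0.05701 m/day.
Travel time t = L / v = 855 / 0.05701 = 14998 days = 41.06 years.

41.1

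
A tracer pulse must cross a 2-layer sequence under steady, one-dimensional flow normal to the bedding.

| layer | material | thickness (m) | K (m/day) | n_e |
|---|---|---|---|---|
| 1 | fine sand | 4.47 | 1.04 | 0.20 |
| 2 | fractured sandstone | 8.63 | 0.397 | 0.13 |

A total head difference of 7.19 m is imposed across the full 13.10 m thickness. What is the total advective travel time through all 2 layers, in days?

7.30

With flow normal to the layers, continuity requires the same specific discharge q through every layer.
Σ(b_i/K_i) = 4.47/1.04 + 8.63/0.397 = 26.04 d.
q = Δh / Σ(b_i/K_i) = 7.19 / 26.04 = 0.2762 m/day.
In each layer the seepage velocity is v_i = q/n_i, so the layer transit time is t_i = b_i·n_i / q:
  layer 1 (fine sand): t_1 = 4.47 × 0.20 / 0.2762 = 3.237 d
  layer 2 (fractured sandstone): t_2 = 8.63 × 0.13 / 0.2762 = 4.063 d
Total t = Σ t_i = 7.300 days.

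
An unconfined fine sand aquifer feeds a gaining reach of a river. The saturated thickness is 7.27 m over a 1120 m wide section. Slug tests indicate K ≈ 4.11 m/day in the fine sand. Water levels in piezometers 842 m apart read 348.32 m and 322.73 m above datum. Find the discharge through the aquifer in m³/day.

Cross-sectional area A = 1120 × 7.27 = 8142 m².
Hydraulic gradient i = (348.32 − 322.73) / 842 = 25.59 / 842 = 0.03039.
Darcy's law: Q = K · A · i = 4.110 × 8142 × 0.03039 = 1017 m³/day.

1020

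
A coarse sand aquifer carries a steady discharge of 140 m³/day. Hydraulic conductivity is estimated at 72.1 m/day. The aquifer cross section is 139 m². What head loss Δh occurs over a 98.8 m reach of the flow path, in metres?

From Q = K·A·i, i = Q / (K·A) = 140 / (72.10 × 139.0) = 0.01397.
Head loss Δh = i · L = 0.01397 × 98.8 = 1.380 m.

1.38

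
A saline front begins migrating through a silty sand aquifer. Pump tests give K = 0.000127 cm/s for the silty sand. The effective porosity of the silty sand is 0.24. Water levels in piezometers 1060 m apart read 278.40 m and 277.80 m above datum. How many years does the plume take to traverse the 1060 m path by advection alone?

11200

Convert K: 0.000127 cm/s × 864 = 0.1097 m/day.
Hydraulic gradient i = (278.40 − 277.80) / 1060 = 0.6 / 1060 = 0.0005660.
Darcy flux q = K · i = 0.1097 × 0.0005660 = 6.211e-05 m/day.
Seepage velocity v = q / n_e = 6.211e-05 / 0.24 = 0.0002588 m/day.
Travel time t = L / v = 1060 / 0.0002588 = 4.096e+06 days = 11214 years.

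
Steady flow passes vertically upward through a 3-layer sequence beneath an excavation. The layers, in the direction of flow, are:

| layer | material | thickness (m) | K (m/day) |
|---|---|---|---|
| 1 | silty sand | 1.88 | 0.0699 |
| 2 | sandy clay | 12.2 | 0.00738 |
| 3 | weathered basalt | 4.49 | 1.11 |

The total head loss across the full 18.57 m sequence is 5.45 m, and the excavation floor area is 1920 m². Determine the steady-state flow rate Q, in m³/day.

Flow is perpendicular to layering, so the layers act in series and the equivalent K is the thickness-weighted harmonic mean.
Total thickness L = 1.88 + 12.2 + 4.49 = 18.57 m.
Σ(b_i/K_i) = 1.88/0.0699 + 12.2/0.00738 + 4.49/1.11 = 1684 d.
K_eq = L / Σ(b_i/K_i) = 18.57 / 1684 = 0.01103 m/day.
Q = K_eq · A · (Δh/L) = 0.01103 × 1920 × (5.45/18.57) = 6.214 m³/day.

6.21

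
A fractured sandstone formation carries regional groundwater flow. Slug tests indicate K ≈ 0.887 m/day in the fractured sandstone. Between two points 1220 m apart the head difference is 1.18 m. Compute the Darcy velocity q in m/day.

Hydraulic gradient i = Δh / L = 1.18 / 1220 = 0.0009672.
Specific discharge q = K · i = 0.8870 × 0.0009672 = 0.0008579 m/day.

0.000858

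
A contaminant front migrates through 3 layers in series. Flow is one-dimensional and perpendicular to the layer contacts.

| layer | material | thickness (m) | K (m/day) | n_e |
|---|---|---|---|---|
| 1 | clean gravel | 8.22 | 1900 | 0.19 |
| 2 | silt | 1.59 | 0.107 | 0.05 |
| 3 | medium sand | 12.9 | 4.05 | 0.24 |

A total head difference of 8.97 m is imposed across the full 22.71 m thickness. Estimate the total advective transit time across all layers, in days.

With flow normal to the layers, continuity requires the same specific discharge q through every layer.
Σ(b_i/K_i) = 8.22/1900 + 1.59/0.107 + 12.9/4.05 = 18.05 d.
q = Δh / Σ(b_i/K_i) = 8.97 / 18.05 = 0.4970 m/day.
In each layer the seepage velocity is v_i = q/n_i, so the layer transit time is t_i = b_i·n_i / q:
  layer 1 (clean gravel): t_1 = 8.22 × 0.19 / 0.4970 = 3.143 d
  layer 2 (silt): t_2 = 1.59 × 0.05 / 0.4970 = 0.1600 d
  layer 3 (medium sand): t_3 = 12.9 × 0.24 / 0.4970 = 6.230 d
Total t = Σ t_i = 9.532 days.

9.53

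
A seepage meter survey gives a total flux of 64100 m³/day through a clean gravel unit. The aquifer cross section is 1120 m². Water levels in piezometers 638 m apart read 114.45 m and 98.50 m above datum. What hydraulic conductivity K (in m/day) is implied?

2290

Hydraulic gradient i = (114.45 − 98.50) / 638 = 15.95 / 638 = 0.02500.
From Q = K·A·i, K = Q / (A·i) = 64100 / (1120 × 0.02500) = 2289 m/day.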